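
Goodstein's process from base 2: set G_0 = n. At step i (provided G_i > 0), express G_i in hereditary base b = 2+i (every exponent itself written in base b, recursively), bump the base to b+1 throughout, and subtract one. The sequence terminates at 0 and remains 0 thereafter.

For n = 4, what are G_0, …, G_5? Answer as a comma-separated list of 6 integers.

4, 26, 41, 60, 83, 109

G_0 = 4. HB_2(4) = 2^2. Bump = 27. G_1 = 26.
G_1 = 26. HB_3(26) = 2·3^2 + 2·3 + 2. Bump = 42. G_2 = 41.
G_2 = 41. HB_4(41) = 2·4^2 + 2·4 + 1. Bump = 61. G_3 = 60.
G_3 = 60. HB_5(60) = 2·5^2 + 2·5. Bump = 84. G_4 = 83.
G_4 = 83. HB_6(83) = 2·6^2 + 6 + 5. Bump = 110. G_5 = 109.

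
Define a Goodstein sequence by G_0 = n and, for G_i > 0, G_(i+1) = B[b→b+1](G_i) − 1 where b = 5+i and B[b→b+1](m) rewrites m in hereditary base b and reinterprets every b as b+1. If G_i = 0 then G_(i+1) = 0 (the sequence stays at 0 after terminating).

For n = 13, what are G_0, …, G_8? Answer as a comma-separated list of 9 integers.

i=0: 13 = 2·5 + 3 (b=5); 5→6: 2·6 + 3 = 15; 15−1 = 14
i=1: 14 = 2·6 + 2 (b=6); 6→7: 2·7 + 2 = 16; 16−1 = 15
i=2: 15 = 2·7 + 1 (b=7); 7→8: 2·8 + 1 = 17; 17−1 = 16
i=3: 16 = 2·8 (b=8); 8→9: 2·9 = 18; 18−1 = 17
i=4: 17 = 9 + 8 (b=9); 9→10: 10 + 8 = 18; 18−1 = 17
i=5: 17 = 10 + 7 (b=10); 10→11: 11 + 7 = 18; 18−1 = 17
i=6: 17 = 11 + 6 (b=11); 11→12: 12 + 6 = 18; 18−1 = 17
i=7: 17 = 12 + 5 (b=12); 12→13: 13 + 5 = 18; 18−1 = 17

13, 14, 15, 16, 17, 17, 17, 17, 17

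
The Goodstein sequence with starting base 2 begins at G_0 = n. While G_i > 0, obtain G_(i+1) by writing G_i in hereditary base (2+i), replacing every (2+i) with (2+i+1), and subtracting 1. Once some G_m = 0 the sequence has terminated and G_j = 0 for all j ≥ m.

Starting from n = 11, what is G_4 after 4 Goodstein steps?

279937

i=0: 11 = 2^(2 + 1) + 2 + 1 (b=2); 2→3: 3^(3 + 1) + 3 + 1 = 85; 85−1 = 84
i=1: 84 = 3^(3 + 1) + 3 (b=3); 3→4: 4^(4 + 1) + 4 = 1028; 1028−1 = 1027
i=2: 1027 = 4^(4 + 1) + 3 (b=4); 4→5: 5^(5 + 1) + 3 = 15628; 15628−1 = 15627
i=3: 15627 = 5^(5 + 1) + 2 (b=5); 5→6: 6^(6 + 1) + 2 = 279938; 279938−1 = 279937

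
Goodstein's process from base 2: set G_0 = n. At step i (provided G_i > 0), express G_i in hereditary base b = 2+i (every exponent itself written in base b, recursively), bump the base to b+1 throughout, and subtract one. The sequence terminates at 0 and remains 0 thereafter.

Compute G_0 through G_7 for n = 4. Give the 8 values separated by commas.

4, 26, 41, 60, 83, 109, 139, 173

[0] 4 ≡ 2^2 (base 2). Lift 3: 27. −1: 26.
[1] 26 ≡ 2·3^2 + 2·3 + 2 (base 3). Lift 4: 42. −1: 41.
[2] 41 ≡ 2·4^2 + 2·4 + 1 (base 4). Lift 5: 61. −1: 60.
[3] 60 ≡ 2·5^2 + 2·5 (base 5). Lift 6: 84. −1: 83.
[4] 83 ≡ 2·6^2 + 6 + 5 (base 6). Lift 7: 110. −1: 109.
[5] 109 ≡ 2·7^2 + 7 + 4 (base 7). Lift 8: 140. −1: 139.
[6] 139 ≡ 2·8^2 + 8 + 3 (base 8). Lift 9: 174. −1: 173.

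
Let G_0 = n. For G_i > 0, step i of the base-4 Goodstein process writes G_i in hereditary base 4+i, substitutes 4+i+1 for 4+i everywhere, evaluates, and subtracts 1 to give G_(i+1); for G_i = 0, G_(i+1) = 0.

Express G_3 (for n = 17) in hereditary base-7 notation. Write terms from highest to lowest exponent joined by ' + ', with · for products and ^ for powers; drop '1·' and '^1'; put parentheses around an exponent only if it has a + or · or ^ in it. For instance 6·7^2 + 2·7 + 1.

i=0: 17 = 4^2 + 1 (b=4); 4→5: 5^2 + 1 = 26; 26−1 = 25
i=1: 25 = 5^2 (b=5); 5→6: 6^2 = 36; 36−1 = 35
i=2: 35 = 5·6 + 5 (b=6); 6→7: 5·7 + 5 = 40; 40−1 = 39
i=3: 39 = 5·7 + 4 (b=7); 7→8: 5·8 + 4 = 44; 44−1 = 43

5·7 + 4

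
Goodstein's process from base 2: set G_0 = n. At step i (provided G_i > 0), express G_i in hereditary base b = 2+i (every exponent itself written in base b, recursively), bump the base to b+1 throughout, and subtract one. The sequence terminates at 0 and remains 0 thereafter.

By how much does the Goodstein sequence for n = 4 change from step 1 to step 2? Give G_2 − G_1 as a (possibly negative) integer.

15

i=0: 4 = 2^2 (b=2); 2→3: 3^3 = 27; 27−1 = 26
i=1: 26 = 2·3^2 + 2·3 + 2 (b=3); 3→4: 2·4^2 + 2·4 + 2 = 42; 42−1 = 41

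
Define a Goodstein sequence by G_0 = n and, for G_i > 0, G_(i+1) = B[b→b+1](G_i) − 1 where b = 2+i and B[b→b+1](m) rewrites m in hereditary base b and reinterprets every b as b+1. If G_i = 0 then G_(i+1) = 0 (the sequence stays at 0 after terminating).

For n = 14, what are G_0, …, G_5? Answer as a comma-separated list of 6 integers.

G_0 = 14. HB_2(14) = 2^(2 + 1) + 2^2 + 2. Bump = 111. G_1 = 110.
G_1 = 110. HB_3(110) = 3^(3 + 1) + 3^3 + 2. Bump = 1282. G_2 = 1281.
G_2 = 1281. HB_4(1281) = 4^(4 + 1) + 4^4 + 1. Bump = 18751. G_3 = 18750.
G_3 = 18750. HB_5(18750) = 5^(5 + 1) + 5^5. Bump = 326592. G_4 = 326591.
G_4 = 326591. HB_6(326591) = 6^(6 + 1) + 5·6^5 + 5·6^4 + 5·6^3 + 5·6^2 + 5·6 + 5. Bump = 5862841. G_5 = 5862840.

14, 110, 1281, 18750, 326591, 5862840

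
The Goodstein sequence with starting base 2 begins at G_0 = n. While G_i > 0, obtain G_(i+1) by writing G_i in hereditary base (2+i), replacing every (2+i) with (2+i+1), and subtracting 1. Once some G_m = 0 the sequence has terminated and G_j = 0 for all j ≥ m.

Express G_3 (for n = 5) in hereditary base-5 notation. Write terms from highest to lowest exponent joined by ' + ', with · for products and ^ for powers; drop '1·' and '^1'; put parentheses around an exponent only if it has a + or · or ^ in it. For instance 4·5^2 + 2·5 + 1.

step 0: 5 = 2^2 + 1; sub 3 for 2: 3^3 + 1; = 28; G_1 = 28−1 = 27
step 1: 27 = 3^3; sub 4 for 3: 4^4; = 256; G_2 = 256−1 = 255
step 2: 255 = 3·4^3 + 3·4^2 + 3·4 + 3; sub 5 for 4: 3·5^3 + 3·5^2 + 3·5 + 3; = 468; G_3 = 468−1 = 467
step 3: 467 = 3·5^3 + 3·5^2 + 3·5 + 2; sub 6 for 5: 3·6^3 + 3·6^2 + 3·6 + 2; = 776; G_4 = 776−1 = 775

3·5^3 + 3·5^2 + 3·5 + 2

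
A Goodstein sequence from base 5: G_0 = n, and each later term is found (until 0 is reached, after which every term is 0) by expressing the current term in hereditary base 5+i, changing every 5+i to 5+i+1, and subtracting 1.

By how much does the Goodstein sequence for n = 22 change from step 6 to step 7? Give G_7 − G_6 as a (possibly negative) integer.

2

G_0 = 22. HB_5(22) = 4·5 + 2. Bump = 26. G_1 = 25.
G_1 = 25. HB_6(25) = 4·6 + 1. Bump = 29. G_2 = 28.
G_2 = 28. HB_7(28) = 4·7. Bump = 32. G_3 = 31.
G_3 = 31. HB_8(31) = 3·8 + 7. Bump = 34. G_4 = 33.
G_4 = 33. HB_9(33) = 3·9 + 6. Bump = 36. G_5 = 35.
G_5 = 35. HB_10(35) = 3·10 + 5. Bump = 38. G_6 = 37.
G_6 = 37. HB_11(37) = 3·11 + 4. Bump = 40. G_7 = 39.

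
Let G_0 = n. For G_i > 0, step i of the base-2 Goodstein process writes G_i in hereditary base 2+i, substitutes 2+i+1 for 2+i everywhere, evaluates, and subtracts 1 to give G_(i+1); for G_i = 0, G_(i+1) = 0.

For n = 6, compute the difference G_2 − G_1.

base 2: 6 = 2^2 + 2; at 3: 3^3 + 3 = 30; next = 29
base 3: 29 = 3^3 + 2; at 4: 4^4 + 2 = 258; next = 257

228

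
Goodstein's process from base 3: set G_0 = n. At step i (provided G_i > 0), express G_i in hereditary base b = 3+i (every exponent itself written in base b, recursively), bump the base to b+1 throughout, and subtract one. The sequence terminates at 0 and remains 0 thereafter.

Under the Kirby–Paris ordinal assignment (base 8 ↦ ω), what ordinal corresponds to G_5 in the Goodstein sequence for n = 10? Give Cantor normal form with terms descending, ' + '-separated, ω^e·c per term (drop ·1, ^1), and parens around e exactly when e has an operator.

[0] 10 ≡ 3^2 + 1 (base 3). Lift 4: 17. −1: 16.
[1] 16 ≡ 4^2 (base 4). Lift 5: 25. −1: 24.
[2] 24 ≡ 4·5 + 4 (base 5). Lift 6: 28. −1: 27.
[3] 27 ≡ 4·6 + 3 (base 6). Lift 7: 31. −1: 30.
[4] 30 ≡ 4·7 + 2 (base 7). Lift 8: 34. −1: 33.
[5] 33 ≡ 4·8 + 1 (base 8). Lift 9: 37. −1: 36.

ω·4 + 1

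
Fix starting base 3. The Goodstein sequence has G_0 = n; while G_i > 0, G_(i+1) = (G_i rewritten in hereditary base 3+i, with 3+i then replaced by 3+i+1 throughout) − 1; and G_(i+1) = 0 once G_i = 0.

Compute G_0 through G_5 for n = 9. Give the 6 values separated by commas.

[0] 9 ≡ 3^2 (base 3). Lift 4: 16. −1: 15.
[1] 15 ≡ 3·4 + 3 (base 4). Lift 5: 18. −1: 17.
[2] 17 ≡ 3·5 + 2 (base 5). Lift 6: 20. −1: 19.
[3] 19 ≡ 3·6 + 1 (base 6). Lift 7: 22. −1: 21.
[4] 21 ≡ 3·7 (base 7). Lift 8: 24. −1: 23.

9, 15, 17, 19, 21, 23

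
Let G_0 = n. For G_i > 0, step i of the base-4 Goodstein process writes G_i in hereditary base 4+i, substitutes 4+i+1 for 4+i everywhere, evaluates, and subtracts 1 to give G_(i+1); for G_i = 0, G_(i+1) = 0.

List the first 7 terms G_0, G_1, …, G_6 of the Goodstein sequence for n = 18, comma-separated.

i=0: 18 = 4^2 + 2 (b=4); 4→5: 5^2 + 2 = 27; 27−1 = 26
i=1: 26 = 5^2 + 1 (b=5); 5→6: 6^2 + 1 = 37; 37−1 = 36
i=2: 36 = 6^2 (b=6); 6→7: 7^2 = 49; 49−1 = 48
i=3: 48 = 6·7 + 6 (b=7); 7→8: 6·8 + 6 = 54; 54−1 = 53
i=4: 53 = 6·8 + 5 (b=8); 8→9: 6·9 + 5 = 59; 59−1 = 58
i=5: 58 = 6·9 + 4 (b=9); 9→10: 6·10 + 4 = 64; 64−1 = 63

18, 26, 36, 48, 53, 58, 63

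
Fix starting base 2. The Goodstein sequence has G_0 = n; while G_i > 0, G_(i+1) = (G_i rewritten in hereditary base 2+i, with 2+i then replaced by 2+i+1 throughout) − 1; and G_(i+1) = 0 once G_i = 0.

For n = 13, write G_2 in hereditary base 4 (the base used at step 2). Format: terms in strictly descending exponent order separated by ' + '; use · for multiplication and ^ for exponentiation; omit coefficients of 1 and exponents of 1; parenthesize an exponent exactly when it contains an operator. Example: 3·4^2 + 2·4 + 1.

G_0 = 13. HB_2(13) = 2^(2 + 1) + 2^2 + 1. Bump = 109. G_1 = 108.
G_1 = 108. HB_3(108) = 3^(3 + 1) + 3^3. Bump = 1280. G_2 = 1279.
G_2 = 1279. HB_4(1279) = 4^(4 + 1) + 3·4^3 + 3·4^2 + 3·4 + 3. Bump = 16093. G_3 = 16092.

4^(4 + 1) + 3·4^3 + 3·4^2 + 3·4 + 3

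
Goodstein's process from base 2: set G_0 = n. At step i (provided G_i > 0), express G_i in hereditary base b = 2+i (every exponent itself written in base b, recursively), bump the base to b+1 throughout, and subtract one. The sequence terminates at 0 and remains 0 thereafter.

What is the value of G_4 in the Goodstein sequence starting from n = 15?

326593

[0] 15 ≡ 2^(2 + 1) + 2^2 + 2 + 1 (base 2). Lift 3: 112. −1: 111.
[1] 111 ≡ 3^(3 + 1) + 3^3 + 3 (base 3). Lift 4: 1284. −1: 1283.
[2] 1283 ≡ 4^(4 + 1) + 4^4 + 3 (base 4). Lift 5: 18753. −1: 18752.
[3] 18752 ≡ 5^(5 + 1) + 5^5 + 2 (base 5). Lift 6: 326594. −1: 326593.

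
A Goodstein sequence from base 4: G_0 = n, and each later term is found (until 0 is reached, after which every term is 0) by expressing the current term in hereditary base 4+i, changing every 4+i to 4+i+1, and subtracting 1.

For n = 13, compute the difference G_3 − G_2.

1

G_0 = 13. HB_4(13) = 3·4 + 1. Bump = 16. G_1 = 15.
G_1 = 15. HB_5(15) = 3·5. Bump = 18. G_2 = 17.
G_2 = 17. HB_6(17) = 2·6 + 5. Bump = 19. G_3 = 18.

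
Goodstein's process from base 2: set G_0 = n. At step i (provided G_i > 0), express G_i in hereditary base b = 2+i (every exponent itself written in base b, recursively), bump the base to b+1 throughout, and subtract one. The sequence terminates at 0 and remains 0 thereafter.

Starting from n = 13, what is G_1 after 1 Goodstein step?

108

G_0=13  [base 2] 2^(2 + 1) + 2^2 + 1  →[2↦3]→  3^(3 + 1) + 3^3 + 1 = 109  −1 ⇒ G_1=108
G_1=108  [base 3] 3^(3 + 1) + 3^3  →[3↦4]→  4^(4 + 1) + 4^4 = 1280  −1 ⇒ G_2=1279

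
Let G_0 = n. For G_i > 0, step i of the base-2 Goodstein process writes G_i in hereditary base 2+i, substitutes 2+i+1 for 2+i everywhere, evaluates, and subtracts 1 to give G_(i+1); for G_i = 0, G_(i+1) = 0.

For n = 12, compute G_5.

5764910

G_0 = 12. HB_2(12) = 2^(2 + 1) + 2^2. Bump = 108. G_1 = 107.
G_1 = 107. HB_3(107) = 3^(3 + 1) + 2·3^2 + 2·3 + 2. Bump = 1066. G_2 = 1065.
G_2 = 1065. HB_4(1065) = 4^(4 + 1) + 2·4^2 + 2·4 + 1. Bump = 15686. G_3 = 15685.
G_3 = 15685. HB_5(15685) = 5^(5 + 1) + 2·5^2 + 2·5. Bump = 280020. G_4 = 280019.
G_4 = 280019. HB_6(280019) = 6^(6 + 1) + 2·6^2 + 6 + 5. Bump = 5764911. G_5 = 5764910.
G_5 = 5764910. HB_7(5764910) = 7^(7 + 1) + 2·7^2 + 7 + 4. Bump = 134217868. G_6 = 134217867.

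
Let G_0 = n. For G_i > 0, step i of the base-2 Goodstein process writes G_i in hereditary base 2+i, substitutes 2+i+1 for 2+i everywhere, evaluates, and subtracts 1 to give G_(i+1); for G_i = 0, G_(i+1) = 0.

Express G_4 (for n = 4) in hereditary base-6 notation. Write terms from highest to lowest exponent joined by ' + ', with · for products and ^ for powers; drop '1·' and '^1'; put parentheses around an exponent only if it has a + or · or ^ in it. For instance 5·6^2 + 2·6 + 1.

(0) 4|_2 = 2^2 ↦ 3^3|_3 = 27 ⇒ 26
(1) 26|_3 = 2·3^2 + 2·3 + 2 ↦ 2·4^2 + 2·4 + 2|_4 = 42 ⇒ 41
(2) 41|_4 = 2·4^2 + 2·4 + 1 ↦ 2·5^2 + 2·5 + 1|_5 = 61 ⇒ 60
(3) 60|_5 = 2·5^2 + 2·5 ↦ 2·6^2 + 2·6|_6 = 84 ⇒ 83
(4) 83|_6 = 2·6^2 + 6 + 5 ↦ 2·7^2 + 7 + 5|_7 = 110 ⇒ 109

2·6^2 + 6 + 5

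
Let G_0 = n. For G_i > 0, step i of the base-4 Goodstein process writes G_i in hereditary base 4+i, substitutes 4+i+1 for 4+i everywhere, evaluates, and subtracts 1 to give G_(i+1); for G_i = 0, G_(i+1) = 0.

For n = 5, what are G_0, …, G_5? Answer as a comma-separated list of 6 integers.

G_0=5  [base 4] 4 + 1  →[4↦5]→  5 + 1 = 6  −1 ⇒ G_1=5
G_1=5  [base 5] 5  →[5↦6]→  6 = 6  −1 ⇒ G_2=5
G_2=5  [base 6] 5  →[6↦7]→  5 = 5  −1 ⇒ G_3=4
G_3=4  [base 7] 4  →[7↦8]→  4 = 4  −1 ⇒ G_4=3
G_4=3  [base 8] 3  →[8↦9]→  3 = 3  −1 ⇒ G_5=2

5, 5, 5, 4, 3, 2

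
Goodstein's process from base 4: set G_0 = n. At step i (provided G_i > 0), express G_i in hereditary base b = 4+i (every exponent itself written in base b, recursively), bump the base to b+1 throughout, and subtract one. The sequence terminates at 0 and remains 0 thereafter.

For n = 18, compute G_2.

[0] 18 ≡ 4^2 + 2 (base 4). Lift 5: 27. −1: 26.
[1] 26 ≡ 5^2 + 1 (base 5). Lift 6: 37. −1: 36.
[2] 36 ≡ 6^2 (base 6). Lift 7: 49. −1: 48.

36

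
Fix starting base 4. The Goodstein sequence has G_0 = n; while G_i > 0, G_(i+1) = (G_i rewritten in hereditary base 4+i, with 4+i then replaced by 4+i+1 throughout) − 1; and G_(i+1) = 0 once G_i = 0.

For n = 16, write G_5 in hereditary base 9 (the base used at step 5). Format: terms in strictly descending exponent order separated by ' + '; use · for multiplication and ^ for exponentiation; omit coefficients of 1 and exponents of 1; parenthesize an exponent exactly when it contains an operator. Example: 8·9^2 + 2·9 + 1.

4·9

i=0: 16 = 4^2 (b=4); 4→5: 5^2 = 25; 25−1 = 24
i=1: 24 = 4·5 + 4 (b=5); 5→6: 4·6 + 4 = 28; 28−1 = 27
i=2: 27 = 4·6 + 3 (b=6); 6→7: 4·7 + 3 = 31; 31−1 = 30
i=3: 30 = 4·7 + 2 (b=7); 7→8: 4·8 + 2 = 34; 34−1 = 33
i=4: 33 = 4·8 + 1 (b=8); 8→9: 4·9 + 1 = 37; 37−1 = 36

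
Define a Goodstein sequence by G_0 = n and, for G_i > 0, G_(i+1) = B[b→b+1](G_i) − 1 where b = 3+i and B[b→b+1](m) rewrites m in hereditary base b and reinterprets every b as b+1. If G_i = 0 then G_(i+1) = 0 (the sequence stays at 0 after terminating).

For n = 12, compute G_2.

27

[0] 12 ≡ 3^2 + 3 (base 3). Lift 4: 20. −1: 19.
[1] 19 ≡ 4^2 + 3 (base 4). Lift 5: 28. −1: 27.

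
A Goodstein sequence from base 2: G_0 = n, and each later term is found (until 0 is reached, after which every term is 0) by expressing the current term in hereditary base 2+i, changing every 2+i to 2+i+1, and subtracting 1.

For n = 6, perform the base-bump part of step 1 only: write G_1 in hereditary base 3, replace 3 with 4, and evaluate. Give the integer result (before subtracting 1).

258

[0] 6 ≡ 2^2 + 2 (base 2). Lift 3: 30. −1: 29.
[1] 29 ≡ 3^3 + 2 (base 3). Lift 4: 258. −1: 257.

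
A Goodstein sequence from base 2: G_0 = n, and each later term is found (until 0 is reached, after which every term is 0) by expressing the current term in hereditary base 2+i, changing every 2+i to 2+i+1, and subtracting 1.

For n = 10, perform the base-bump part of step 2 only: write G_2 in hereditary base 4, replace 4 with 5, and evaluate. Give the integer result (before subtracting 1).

15626

G_0=10  [base 2] 2^(2 + 1) + 2  →[2↦3]→  3^(3 + 1) + 3 = 84  −1 ⇒ G_1=83
G_1=83  [base 3] 3^(3 + 1) + 2  →[3↦4]→  4^(4 + 1) + 2 = 1026  −1 ⇒ G_2=1025
G_2=1025  [base 4] 4^(4 + 1) + 1  →[4↦5]→  5^(5 + 1) + 1 = 15626  −1 ⇒ G_3=15625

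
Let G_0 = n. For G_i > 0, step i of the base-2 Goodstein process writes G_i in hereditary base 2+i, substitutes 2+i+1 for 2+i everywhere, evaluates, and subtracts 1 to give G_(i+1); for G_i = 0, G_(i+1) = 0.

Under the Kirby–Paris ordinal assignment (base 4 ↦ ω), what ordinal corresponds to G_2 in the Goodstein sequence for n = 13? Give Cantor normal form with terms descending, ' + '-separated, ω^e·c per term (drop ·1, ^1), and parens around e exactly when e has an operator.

step 0: 13 = 2^(2 + 1) + 2^2 + 1; sub 3 for 2: 3^(3 + 1) + 3^3 + 1; = 109; G_1 = 109−1 = 108
step 1: 108 = 3^(3 + 1) + 3^3; sub 4 for 3: 4^(4 + 1) + 4^4; = 1280; G_2 = 1280−1 = 1279

ω^(ω + 1) + ω^3·3 + ω^2·3 + ω·3 + 3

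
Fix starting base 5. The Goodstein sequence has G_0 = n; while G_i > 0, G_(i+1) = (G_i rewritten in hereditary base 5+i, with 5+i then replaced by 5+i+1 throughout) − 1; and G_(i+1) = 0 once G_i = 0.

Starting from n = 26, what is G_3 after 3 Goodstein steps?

G_0=26  [base 5] 5^2 + 1  →[5↦6]→  6^2 + 1 = 37  −1 ⇒ G_1=36
G_1=36  [base 6] 6^2  →[6↦7]→  7^2 = 49  −1 ⇒ G_2=48
G_2=48  [base 7] 6·7 + 6  →[7↦8]→  6·8 + 6 = 54  −1 ⇒ G_3=53
G_3=53  [base 8] 6·8 + 5  →[8↦9]→  6·9 + 5 = 59  −1 ⇒ G_4=58

53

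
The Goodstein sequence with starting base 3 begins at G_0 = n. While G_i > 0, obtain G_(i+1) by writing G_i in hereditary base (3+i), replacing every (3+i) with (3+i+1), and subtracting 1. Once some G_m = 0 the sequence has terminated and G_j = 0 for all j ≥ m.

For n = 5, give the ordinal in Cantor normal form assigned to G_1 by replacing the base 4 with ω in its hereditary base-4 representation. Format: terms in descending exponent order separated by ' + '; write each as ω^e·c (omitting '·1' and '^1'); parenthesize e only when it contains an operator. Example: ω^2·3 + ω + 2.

ω + 1

(0) 5|_3 = 3 + 2 ↦ 4 + 2|_4 = 6 ⇒ 5
(1) 5|_4 = 4 + 1 ↦ 5 + 1|_5 = 6 ⇒ 5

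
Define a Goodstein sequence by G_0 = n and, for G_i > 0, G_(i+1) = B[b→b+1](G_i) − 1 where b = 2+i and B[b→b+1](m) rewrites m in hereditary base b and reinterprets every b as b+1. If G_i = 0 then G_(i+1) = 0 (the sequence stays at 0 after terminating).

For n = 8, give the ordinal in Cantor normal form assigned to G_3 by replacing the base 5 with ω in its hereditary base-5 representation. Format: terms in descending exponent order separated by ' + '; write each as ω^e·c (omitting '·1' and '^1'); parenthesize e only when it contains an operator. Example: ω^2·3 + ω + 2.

ω^ω·2 + ω^2·2 + ω·2

8 —HB2→ 2^(2 + 1) —bump→ 3^(3 + 1) = 81 —(−1)→ 80
80 —HB3→ 2·3^3 + 2·3^2 + 2·3 + 2 —bump→ 2·4^4 + 2·4^2 + 2·4 + 2 = 554 —(−1)→ 553
553 —HB4→ 2·4^4 + 2·4^2 + 2·4 + 1 —bump→ 2·5^5 + 2·5^2 + 2·5 + 1 = 6311 —(−1)→ 6310
6310 —HB5→ 2·5^5 + 2·5^2 + 2·5 —bump→ 2·6^6 + 2·6^2 + 2·6 = 93396 —(−1)→ 93395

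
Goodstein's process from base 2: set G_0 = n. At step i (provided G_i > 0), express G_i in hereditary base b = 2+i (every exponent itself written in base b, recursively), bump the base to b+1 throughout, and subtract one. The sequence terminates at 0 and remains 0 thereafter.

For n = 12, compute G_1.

107

i=0: 12 = 2^(2 + 1) + 2^2 (b=2); 2→3: 3^(3 + 1) + 3^3 = 108; 108−1 = 107
i=1: 107 = 3^(3 + 1) + 2·3^2 + 2·3 + 2 (b=3); 3→4: 4^(4 + 1) + 2·4^2 + 2·4 + 2 = 1066; 1066−1 = 1065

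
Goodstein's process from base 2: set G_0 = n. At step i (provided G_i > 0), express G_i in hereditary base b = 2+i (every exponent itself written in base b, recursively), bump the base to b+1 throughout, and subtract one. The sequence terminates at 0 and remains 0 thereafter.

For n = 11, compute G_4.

279937

11 —HB2→ 2^(2 + 1) + 2 + 1 —bump→ 3^(3 + 1) + 3 + 1 = 85 —(−1)→ 84
84 —HB3→ 3^(3 + 1) + 3 —bump→ 4^(4 + 1) + 4 = 1028 —(−1)→ 1027
1027 —HB4→ 4^(4 + 1) + 3 —bump→ 5^(5 + 1) + 3 = 15628 —(−1)→ 15627
15627 —HB5→ 5^(5 + 1) + 2 —bump→ 6^(6 + 1) + 2 = 279938 —(−1)→ 279937
279937 —HB6→ 6^(6 + 1) + 1 —bump→ 7^(7 + 1) + 1 = 5764802 —(−1)→ 5764801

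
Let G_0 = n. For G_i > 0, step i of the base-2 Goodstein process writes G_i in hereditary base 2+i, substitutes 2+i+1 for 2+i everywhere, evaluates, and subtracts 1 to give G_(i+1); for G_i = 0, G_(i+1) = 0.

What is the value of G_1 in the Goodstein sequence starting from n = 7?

30

G_0=7  [base 2] 2^2 + 2 + 1  →[2↦3]→  3^3 + 3 + 1 = 31  −1 ⇒ G_1=30
G_1=30  [base 3] 3^3 + 3  →[3↦4]→  4^4 + 4 = 260  −1 ⇒ G_2=259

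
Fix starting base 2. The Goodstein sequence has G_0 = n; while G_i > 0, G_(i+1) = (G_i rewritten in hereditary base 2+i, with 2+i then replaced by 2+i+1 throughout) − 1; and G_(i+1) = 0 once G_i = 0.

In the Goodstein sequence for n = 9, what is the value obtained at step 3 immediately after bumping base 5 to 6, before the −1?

140744

step 0: 9 = 2^(2 + 1) + 1; sub 3 for 2: 3^(3 + 1) + 1; = 82; G_1 = 82−1 = 81
step 1: 81 = 3^(3 + 1); sub 4 for 3: 4^(4 + 1); = 1024; G_2 = 1024−1 = 1023
step 2: 1023 = 3·4^4 + 3·4^3 + 3·4^2 + 3·4 + 3; sub 5 for 4: 3·5^5 + 3·5^3 + 3·5^2 + 3·5 + 3; = 9843; G_3 = 9843−1 = 9842
step 3: 9842 = 3·5^5 + 3·5^3 + 3·5^2 + 3·5 + 2; sub 6 for 5: 3·6^6 + 3·6^3 + 3·6^2 + 3·6 + 2; = 140744; G_4 = 140744−1 = 140743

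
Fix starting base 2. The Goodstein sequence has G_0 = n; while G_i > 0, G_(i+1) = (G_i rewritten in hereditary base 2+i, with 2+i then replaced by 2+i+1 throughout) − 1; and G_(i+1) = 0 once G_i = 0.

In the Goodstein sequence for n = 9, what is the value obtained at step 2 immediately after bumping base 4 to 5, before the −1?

9843

(0) 9|_2 = 2^(2 + 1) + 1 ↦ 3^(3 + 1) + 1|_3 = 82 ⇒ 81
(1) 81|_3 = 3^(3 + 1) ↦ 4^(4 + 1)|_4 = 1024 ⇒ 1023
(2) 1023|_4 = 3·4^4 + 3·4^3 + 3·4^2 + 3·4 + 3 ↦ 3·5^5 + 3·5^3 + 3·5^2 + 3·5 + 3|_5 = 9843 ⇒ 9842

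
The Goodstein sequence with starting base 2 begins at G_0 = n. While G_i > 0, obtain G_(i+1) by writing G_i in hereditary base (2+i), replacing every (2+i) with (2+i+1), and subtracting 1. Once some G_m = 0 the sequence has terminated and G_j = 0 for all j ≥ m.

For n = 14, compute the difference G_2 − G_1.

(0) 14|_2 = 2^(2 + 1) + 2^2 + 2 ↦ 3^(3 + 1) + 3^3 + 3|_3 = 111 ⇒ 110
(1) 110|_3 = 3^(3 + 1) + 3^3 + 2 ↦ 4^(4 + 1) + 4^4 + 2|_4 = 1282 ⇒ 1281

1171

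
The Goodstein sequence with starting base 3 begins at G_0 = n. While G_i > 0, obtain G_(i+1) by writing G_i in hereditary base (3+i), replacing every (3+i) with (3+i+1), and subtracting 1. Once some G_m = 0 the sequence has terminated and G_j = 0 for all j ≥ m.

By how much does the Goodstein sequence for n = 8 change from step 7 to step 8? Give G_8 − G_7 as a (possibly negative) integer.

i=0: 8 = 2·3 + 2 (b=3); 3→4: 2·4 + 2 = 10; 10−1 = 9
i=1: 9 = 2·4 + 1 (b=4); 4→5: 2·5 + 1 = 11; 11−1 = 10
i=2: 10 = 2·5 (b=5); 5→6: 2·6 = 12; 12−1 = 11
i=3: 11 = 6 + 5 (b=6); 6→7: 7 + 5 = 12; 12−1 = 11
i=4: 11 = 7 + 4 (b=7); 7→8: 8 + 4 = 12; 12−1 = 11
i=5: 11 = 8 + 3 (b=8); 8→9: 9 + 3 = 12; 12−1 = 11
i=6: 11 = 9 + 2 (b=9); 9→10: 10 + 2 = 12; 12−1 = 11
i=7: 11 = 10 + 1 (b=10); 10→11: 11 + 1 = 12; 12−1 = 11

0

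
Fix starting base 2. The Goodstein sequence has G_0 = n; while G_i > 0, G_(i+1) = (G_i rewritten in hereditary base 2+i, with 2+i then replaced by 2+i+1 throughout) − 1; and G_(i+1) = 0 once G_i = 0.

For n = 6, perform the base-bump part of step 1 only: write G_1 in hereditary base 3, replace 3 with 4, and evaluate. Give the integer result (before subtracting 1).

258

base 2: 6 = 2^2 + 2; at 3: 3^3 + 3 = 30; next = 29
base 3: 29 = 3^3 + 2; at 4: 4^4 + 2 = 258; next = 257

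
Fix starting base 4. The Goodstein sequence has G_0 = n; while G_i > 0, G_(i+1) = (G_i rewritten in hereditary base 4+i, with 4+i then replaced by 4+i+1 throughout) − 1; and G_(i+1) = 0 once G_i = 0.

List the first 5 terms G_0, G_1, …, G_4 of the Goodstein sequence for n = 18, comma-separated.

[0] 18 ≡ 4^2 + 2 (base 4). Lift 5: 27. −1: 26.
[1] 26 ≡ 5^2 + 1 (base 5). Lift 6: 37. −1: 36.
[2] 36 ≡ 6^2 (base 6). Lift 7: 49. −1: 48.
[3] 48 ≡ 6·7 + 6 (base 7). Lift 8: 54. −1: 53.

18, 26, 36, 48, 53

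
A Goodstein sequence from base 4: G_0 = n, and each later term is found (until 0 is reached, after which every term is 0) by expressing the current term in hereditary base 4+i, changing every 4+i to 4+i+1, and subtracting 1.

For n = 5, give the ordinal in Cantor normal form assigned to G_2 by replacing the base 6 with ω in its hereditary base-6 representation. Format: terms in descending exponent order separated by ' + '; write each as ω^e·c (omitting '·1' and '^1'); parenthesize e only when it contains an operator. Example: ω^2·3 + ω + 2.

5 —HB4→ 4 + 1 —bump→ 5 + 1 = 6 —(−1)→ 5
5 —HB5→ 5 —bump→ 6 = 6 —(−1)→ 5

5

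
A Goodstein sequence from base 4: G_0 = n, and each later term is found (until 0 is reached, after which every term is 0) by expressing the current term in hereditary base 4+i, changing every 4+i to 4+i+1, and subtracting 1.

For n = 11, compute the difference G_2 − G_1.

base 4: 11 = 2·4 + 3; at 5: 2·5 + 3 = 13; next = 12
base 5: 12 = 2·5 + 2; at 6: 2·6 + 2 = 14; next = 13

1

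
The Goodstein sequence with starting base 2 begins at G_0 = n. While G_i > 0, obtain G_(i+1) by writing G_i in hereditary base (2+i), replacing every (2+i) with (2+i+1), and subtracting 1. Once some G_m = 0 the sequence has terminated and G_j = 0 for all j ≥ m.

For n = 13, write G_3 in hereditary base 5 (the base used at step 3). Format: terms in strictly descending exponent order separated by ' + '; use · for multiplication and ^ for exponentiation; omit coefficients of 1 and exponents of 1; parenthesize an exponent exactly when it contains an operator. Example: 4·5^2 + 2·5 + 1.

i=0: 13 = 2^(2 + 1) + 2^2 + 1 (b=2); 2→3: 3^(3 + 1) + 3^3 + 1 = 109; 109−1 = 108
i=1: 108 = 3^(3 + 1) + 3^3 (b=3); 3→4: 4^(4 + 1) + 4^4 = 1280; 1280−1 = 1279
i=2: 1279 = 4^(4 + 1) + 3·4^3 + 3·4^2 + 3·4 + 3 (b=4); 4→5: 5^(5 + 1) + 3·5^3 + 3·5^2 + 3·5 + 3 = 16093; 16093−1 = 16092
i=3: 16092 = 5^(5 + 1) + 3·5^3 + 3·5^2 + 3·5 + 2 (b=5); 5→6: 6^(6 + 1) + 3·6^3 + 3·6^2 + 3·6 + 2 = 280712; 280712−1 = 280711

5^(5 + 1) + 3·5^3 + 3·5^2 + 3·5 + 2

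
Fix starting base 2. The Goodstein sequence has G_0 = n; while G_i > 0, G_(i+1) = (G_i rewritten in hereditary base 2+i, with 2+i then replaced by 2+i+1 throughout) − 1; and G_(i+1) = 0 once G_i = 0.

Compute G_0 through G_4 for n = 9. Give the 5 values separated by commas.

[0] 9 ≡ 2^(2 + 1) + 1 (base 2). Lift 3: 82. −1: 81.
[1] 81 ≡ 3^(3 + 1) (base 3). Lift 4: 1024. −1: 1023.
[2] 1023 ≡ 3·4^4 + 3·4^3 + 3·4^2 + 3·4 + 3 (base 4). Lift 5: 9843. −1: 9842.
[3] 9842 ≡ 3·5^5 + 3·5^3 + 3·5^2 + 3·5 + 2 (base 5). Lift 6: 140744. −1: 140743.

9, 81, 1023, 9842, 140743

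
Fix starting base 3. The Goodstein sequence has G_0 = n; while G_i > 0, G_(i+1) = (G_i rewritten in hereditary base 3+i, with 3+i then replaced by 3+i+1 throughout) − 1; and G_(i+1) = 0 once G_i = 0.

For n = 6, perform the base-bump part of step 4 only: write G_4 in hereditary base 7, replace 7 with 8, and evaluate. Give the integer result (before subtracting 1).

8

6 —HB3→ 2·3 —bump→ 2·4 = 8 —(−1)→ 7
7 —HB4→ 4 + 3 —bump→ 5 + 3 = 8 —(−1)→ 7
7 —HB5→ 5 + 2 —bump→ 6 + 2 = 8 —(−1)→ 7
7 —HB6→ 6 + 1 —bump→ 7 + 1 = 8 —(−1)→ 7
7 —HB7→ 7 —bump→ 8 = 8 —(−1)→ 7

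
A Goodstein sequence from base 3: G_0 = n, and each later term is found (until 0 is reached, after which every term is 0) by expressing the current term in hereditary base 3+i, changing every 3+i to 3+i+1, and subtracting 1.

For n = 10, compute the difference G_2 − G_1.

i=0: 10 = 3^2 + 1 (b=3); 3→4: 4^2 + 1 = 17; 17−1 = 16
i=1: 16 = 4^2 (b=4); 4→5: 5^2 = 25; 25−1 = 24

8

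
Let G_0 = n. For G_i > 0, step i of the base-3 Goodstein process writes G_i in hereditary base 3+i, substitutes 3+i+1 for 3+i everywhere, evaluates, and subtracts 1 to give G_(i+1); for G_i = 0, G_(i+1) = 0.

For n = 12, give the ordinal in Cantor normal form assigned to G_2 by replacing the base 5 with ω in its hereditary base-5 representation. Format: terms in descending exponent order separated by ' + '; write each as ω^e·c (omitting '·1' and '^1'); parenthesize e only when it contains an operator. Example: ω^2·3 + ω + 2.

ω^2 + 2

step 0: 12 = 3^2 + 3; sub 4 for 3: 4^2 + 4; = 20; G_1 = 20−1 = 19
step 1: 19 = 4^2 + 3; sub 5 for 4: 5^2 + 3; = 28; G_2 = 28−1 = 27
step 2: 27 = 5^2 + 2; sub 6 for 5: 6^2 + 2; = 38; G_3 = 38−1 = 37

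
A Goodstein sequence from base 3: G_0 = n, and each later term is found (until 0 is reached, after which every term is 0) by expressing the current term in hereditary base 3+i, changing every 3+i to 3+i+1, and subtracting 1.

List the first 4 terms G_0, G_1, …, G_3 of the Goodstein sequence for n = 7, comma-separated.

i=0: 7 = 2·3 + 1 (b=3); 3→4: 2·4 + 1 = 9; 9−1 = 8
i=1: 8 = 2·4 (b=4); 4→5: 2·5 = 10; 10−1 = 9
i=2: 9 = 5 + 4 (b=5); 5→6: 6 + 4 = 10; 10−1 = 9

7, 8, 9, 9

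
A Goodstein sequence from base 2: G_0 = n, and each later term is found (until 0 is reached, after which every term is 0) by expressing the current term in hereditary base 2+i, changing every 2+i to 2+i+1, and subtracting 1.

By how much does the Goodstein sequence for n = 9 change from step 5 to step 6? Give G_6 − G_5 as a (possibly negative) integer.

47861573

(0) 9|_2 = 2^(2 + 1) + 1 ↦ 3^(3 + 1) + 1|_3 = 82 ⇒ 81
(1) 81|_3 = 3^(3 + 1) ↦ 4^(4 + 1)|_4 = 1024 ⇒ 1023
(2) 1023|_4 = 3·4^4 + 3·4^3 + 3·4^2 + 3·4 + 3 ↦ 3·5^5 + 3·5^3 + 3·5^2 + 3·5 + 3|_5 = 9843 ⇒ 9842
(3) 9842|_5 = 3·5^5 + 3·5^3 + 3·5^2 + 3·5 + 2 ↦ 3·6^6 + 3·6^3 + 3·6^2 + 3·6 + 2|_6 = 140744 ⇒ 140743
(4) 140743|_6 = 3·6^6 + 3·6^3 + 3·6^2 + 3·6 + 1 ↦ 3·7^7 + 3·7^3 + 3·7^2 + 3·7 + 1|_7 = 2471827 ⇒ 2471826
(5) 2471826|_7 = 3·7^7 + 3·7^3 + 3·7^2 + 3·7 ↦ 3·8^8 + 3·8^3 + 3·8^2 + 3·8|_8 = 50333400 ⇒ 50333399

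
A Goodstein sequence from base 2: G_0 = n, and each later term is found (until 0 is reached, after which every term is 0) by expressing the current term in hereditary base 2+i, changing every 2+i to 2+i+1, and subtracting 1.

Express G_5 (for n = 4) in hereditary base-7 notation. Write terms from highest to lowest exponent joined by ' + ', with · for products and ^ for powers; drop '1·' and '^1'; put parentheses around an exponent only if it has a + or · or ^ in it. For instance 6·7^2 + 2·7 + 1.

2·7^2 + 7 + 4

i=0: 4 = 2^2 (b=2); 2→3: 3^3 = 27; 27−1 = 26
i=1: 26 = 2·3^2 + 2·3 + 2 (b=3); 3→4: 2·4^2 + 2·4 + 2 = 42; 42−1 = 41
i=2: 41 = 2·4^2 + 2·4 + 1 (b=4); 4→5: 2·5^2 + 2·5 + 1 = 61; 61−1 = 60
i=3: 60 = 2·5^2 + 2·5 (b=5); 5→6: 2·6^2 + 2·6 = 84; 84−1 = 83
i=4: 83 = 2·6^2 + 6 + 5 (b=6); 6→7: 2·7^2 + 7 + 5 = 110; 110−1 = 109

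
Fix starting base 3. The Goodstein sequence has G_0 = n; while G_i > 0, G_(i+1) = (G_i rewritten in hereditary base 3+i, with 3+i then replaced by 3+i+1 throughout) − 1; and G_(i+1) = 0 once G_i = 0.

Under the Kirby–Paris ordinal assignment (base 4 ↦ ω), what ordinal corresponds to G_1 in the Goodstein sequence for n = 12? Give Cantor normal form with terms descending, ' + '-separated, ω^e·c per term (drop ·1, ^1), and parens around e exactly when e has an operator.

ω^2 + 3

i=0: 12 = 3^2 + 3 (b=3); 3→4: 4^2 + 4 = 20; 20−1 = 19
i=1: 19 = 4^2 + 3 (b=4); 4→5: 5^2 + 3 = 28; 28−1 = 27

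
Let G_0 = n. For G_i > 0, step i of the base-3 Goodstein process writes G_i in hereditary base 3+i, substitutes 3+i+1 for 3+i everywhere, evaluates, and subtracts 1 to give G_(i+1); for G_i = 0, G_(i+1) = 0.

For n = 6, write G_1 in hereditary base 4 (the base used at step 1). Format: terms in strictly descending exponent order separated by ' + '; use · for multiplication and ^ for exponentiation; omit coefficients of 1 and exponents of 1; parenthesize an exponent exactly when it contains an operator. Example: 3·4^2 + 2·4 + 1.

i=0: 6 = 2·3 (b=3); 3→4: 2·4 = 8; 8−1 = 7
i=1: 7 = 4 + 3 (b=4); 4→5: 5 + 3 = 8; 8−1 = 7

4 + 3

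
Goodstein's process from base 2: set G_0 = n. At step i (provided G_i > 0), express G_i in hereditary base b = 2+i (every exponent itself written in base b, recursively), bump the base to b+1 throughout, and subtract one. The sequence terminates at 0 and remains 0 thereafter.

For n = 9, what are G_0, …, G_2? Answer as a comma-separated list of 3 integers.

9, 81, 1023

G_0 = 9. HB_2(9) = 2^(2 + 1) + 1. Bump = 82. G_1 = 81.
G_1 = 81. HB_3(81) = 3^(3 + 1). Bump = 1024. G_2 = 1023.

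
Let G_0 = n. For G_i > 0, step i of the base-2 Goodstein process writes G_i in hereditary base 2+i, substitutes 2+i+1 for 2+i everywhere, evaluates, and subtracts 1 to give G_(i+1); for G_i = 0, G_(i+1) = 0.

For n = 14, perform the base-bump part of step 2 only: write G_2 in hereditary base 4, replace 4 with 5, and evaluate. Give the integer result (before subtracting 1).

18751

G_0=14  [base 2] 2^(2 + 1) + 2^2 + 2  →[2↦3]→  3^(3 + 1) + 3^3 + 3 = 111  −1 ⇒ G_1=110
G_1=110  [base 3] 3^(3 + 1) + 3^3 + 2  →[3↦4]→  4^(4 + 1) + 4^4 + 2 = 1282  −1 ⇒ G_2=1281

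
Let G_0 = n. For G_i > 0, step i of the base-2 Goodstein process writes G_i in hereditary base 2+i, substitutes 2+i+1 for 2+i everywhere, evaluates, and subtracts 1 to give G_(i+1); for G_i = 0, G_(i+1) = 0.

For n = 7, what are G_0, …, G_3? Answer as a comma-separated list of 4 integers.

7, 30, 259, 3127

(0) 7|_2 = 2^2 + 2 + 1 ↦ 3^3 + 3 + 1|_3 = 31 ⇒ 30
(1) 30|_3 = 3^3 + 3 ↦ 4^4 + 4|_4 = 260 ⇒ 259
(2) 259|_4 = 4^4 + 3 ↦ 5^5 + 3|_5 = 3128 ⇒ 3127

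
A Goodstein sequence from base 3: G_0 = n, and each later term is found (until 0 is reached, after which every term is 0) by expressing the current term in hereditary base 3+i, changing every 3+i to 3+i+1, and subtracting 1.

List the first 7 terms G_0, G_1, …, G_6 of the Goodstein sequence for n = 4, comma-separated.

4, 4, 4, 3, 2, 1, 0

4 —HB3→ 3 + 1 —bump→ 4 + 1 = 5 —(−1)→ 4
4 —HB4→ 4 —bump→ 5 = 5 —(−1)→ 4
4 —HB5→ 4 —bump→ 4 = 4 —(−1)→ 3
3 —HB6→ 3 —bump→ 3 = 3 —(−1)→ 2
2 —HB7→ 2 —bump→ 2 = 2 —(−1)→ 1
1 —HB8→ 1 —bump→ 1 = 1 —(−1)→ 0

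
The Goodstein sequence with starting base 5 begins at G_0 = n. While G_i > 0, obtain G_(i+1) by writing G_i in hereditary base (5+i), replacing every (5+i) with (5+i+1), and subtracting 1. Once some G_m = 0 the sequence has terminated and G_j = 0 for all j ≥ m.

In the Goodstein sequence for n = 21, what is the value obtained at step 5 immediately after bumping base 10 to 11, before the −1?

step 0: 21 = 4·5 + 1; sub 6 for 5: 4·6 + 1; = 25; G_1 = 25−1 = 24
step 1: 24 = 4·6; sub 7 for 6: 4·7; = 28; G_2 = 28−1 = 27
step 2: 27 = 3·7 + 6; sub 8 for 7: 3·8 + 6; = 30; G_3 = 30−1 = 29
step 3: 29 = 3·8 + 5; sub 9 for 8: 3·9 + 5; = 32; G_4 = 32−1 = 31
step 4: 31 = 3·9 + 4; sub 10 for 9: 3·10 + 4; = 34; G_5 = 34−1 = 33
step 5: 33 = 3·10 + 3; sub 11 for 10: 3·11 + 3; = 36; G_6 = 36−1 = 35

36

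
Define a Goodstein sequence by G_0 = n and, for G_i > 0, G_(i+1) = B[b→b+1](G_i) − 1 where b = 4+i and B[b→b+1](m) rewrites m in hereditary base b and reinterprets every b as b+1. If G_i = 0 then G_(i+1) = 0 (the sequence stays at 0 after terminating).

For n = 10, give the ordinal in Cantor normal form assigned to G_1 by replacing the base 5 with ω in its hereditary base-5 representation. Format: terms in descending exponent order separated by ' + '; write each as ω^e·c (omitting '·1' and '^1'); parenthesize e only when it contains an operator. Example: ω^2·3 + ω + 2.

G_0 = 10. HB_4(10) = 2·4 + 2. Bump = 12. G_1 = 11.
G_1 = 11. HB_5(11) = 2·5 + 1. Bump = 13. G_2 = 12.

ω·2 + 1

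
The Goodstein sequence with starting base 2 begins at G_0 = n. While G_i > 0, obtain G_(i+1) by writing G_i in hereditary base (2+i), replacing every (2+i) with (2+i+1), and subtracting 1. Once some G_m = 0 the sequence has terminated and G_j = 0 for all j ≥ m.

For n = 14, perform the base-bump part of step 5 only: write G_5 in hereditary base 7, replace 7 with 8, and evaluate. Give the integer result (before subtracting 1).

(0) 14|_2 = 2^(2 + 1) + 2^2 + 2 ↦ 3^(3 + 1) + 3^3 + 3|_3 = 111 ⇒ 110
(1) 110|_3 = 3^(3 + 1) + 3^3 + 2 ↦ 4^(4 + 1) + 4^4 + 2|_4 = 1282 ⇒ 1281
(2) 1281|_4 = 4^(4 + 1) + 4^4 + 1 ↦ 5^(5 + 1) + 5^5 + 1|_5 = 18751 ⇒ 18750
(3) 18750|_5 = 5^(5 + 1) + 5^5 ↦ 6^(6 + 1) + 6^6|_6 = 326592 ⇒ 326591
(4) 326591|_6 = 6^(6 + 1) + 5·6^5 + 5·6^4 + 5·6^3 + 5·6^2 + 5·6 + 5 ↦ 7^(7 + 1) + 5·7^5 + 5·7^4 + 5·7^3 + 5·7^2 + 5·7 + 5|_7 = 5862841 ⇒ 5862840

134404972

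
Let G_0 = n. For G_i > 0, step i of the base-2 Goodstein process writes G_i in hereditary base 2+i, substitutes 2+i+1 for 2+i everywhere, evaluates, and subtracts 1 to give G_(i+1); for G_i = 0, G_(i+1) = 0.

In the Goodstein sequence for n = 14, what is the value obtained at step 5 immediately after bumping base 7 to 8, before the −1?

134404972

step 0: 14 = 2^(2 + 1) + 2^2 + 2; sub 3 for 2: 3^(3 + 1) + 3^3 + 3; = 111; G_1 = 111−1 = 110
step 1: 110 = 3^(3 + 1) + 3^3 + 2; sub 4 for 3: 4^(4 + 1) + 4^4 + 2; = 1282; G_2 = 1282−1 = 1281
step 2: 1281 = 4^(4 + 1) + 4^4 + 1; sub 5 for 4: 5^(5 + 1) + 5^5 + 1; = 18751; G_3 = 18751−1 = 18750
step 3: 18750 = 5^(5 + 1) + 5^5; sub 6 for 5: 6^(6 + 1) + 6^6; = 326592; G_4 = 326592−1 = 326591
step 4: 326591 = 6^(6 + 1) + 5·6^5 + 5·6^4 + 5·6^3 + 5·6^2 + 5·6 + 5; sub 7 for 6: 7^(7 + 1) + 5·7^5 + 5·7^4 + 5·7^3 + 5·7^2 + 5·7 + 5; = 5862841; G_5 = 5862841−1 = 5862840
step 5: 5862840 = 7^(7 + 1) + 5·7^5 + 5·7^4 + 5·7^3 + 5·7^2 + 5·7 + 4; sub 8 for 7: 8^(8 + 1) + 5·8^5 + 5·8^4 + 5·8^3 + 5·8^2 + 5·8 + 4; = 134404972; G_6 = 134404972−1 = 134404971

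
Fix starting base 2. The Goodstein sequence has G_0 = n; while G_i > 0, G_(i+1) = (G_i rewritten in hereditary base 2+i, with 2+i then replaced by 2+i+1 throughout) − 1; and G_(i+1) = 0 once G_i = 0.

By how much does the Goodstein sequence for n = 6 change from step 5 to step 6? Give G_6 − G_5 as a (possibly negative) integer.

[0] 6 ≡ 2^2 + 2 (base 2). Lift 3: 30. −1: 29.
[1] 29 ≡ 3^3 + 2 (base 3). Lift 4: 258. −1: 257.
[2] 257 ≡ 4^4 + 1 (base 4). Lift 5: 3126. −1: 3125.
[3] 3125 ≡ 5^5 (base 5). Lift 6: 46656. −1: 46655.
[4] 46655 ≡ 5·6^5 + 5·6^4 + 5·6^3 + 5·6^2 + 5·6 + 5 (base 6). Lift 7: 98040. −1: 98039.
[5] 98039 ≡ 5·7^5 + 5·7^4 + 5·7^3 + 5·7^2 + 5·7 + 4 (base 7). Lift 8: 187244. −1: 187243.

89204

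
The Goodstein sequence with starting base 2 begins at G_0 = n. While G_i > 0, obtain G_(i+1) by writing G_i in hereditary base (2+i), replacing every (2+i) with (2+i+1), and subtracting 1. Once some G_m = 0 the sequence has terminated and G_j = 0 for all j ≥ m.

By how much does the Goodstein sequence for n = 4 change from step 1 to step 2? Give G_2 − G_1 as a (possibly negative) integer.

i=0: 4 = 2^2 (b=2); 2→3: 3^3 = 27; 27−1 = 26
i=1: 26 = 2·3^2 + 2·3 + 2 (b=3); 3→4: 2·4^2 + 2·4 + 2 = 42; 42−1 = 41

15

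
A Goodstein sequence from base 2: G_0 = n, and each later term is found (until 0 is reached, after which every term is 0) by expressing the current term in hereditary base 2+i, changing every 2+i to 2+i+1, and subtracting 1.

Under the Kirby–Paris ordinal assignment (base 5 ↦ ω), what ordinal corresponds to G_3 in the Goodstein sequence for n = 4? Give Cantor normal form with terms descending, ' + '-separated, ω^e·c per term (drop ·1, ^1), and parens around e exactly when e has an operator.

step 0: 4 = 2^2; sub 3 for 2: 3^3; = 27; G_1 = 27−1 = 26
step 1: 26 = 2·3^2 + 2·3 + 2; sub 4 for 3: 2·4^2 + 2·4 + 2; = 42; G_2 = 42−1 = 41
step 2: 41 = 2·4^2 + 2·4 + 1; sub 5 for 4: 2·5^2 + 2·5 + 1; = 61; G_3 = 61−1 = 60
step 3: 60 = 2·5^2 + 2·5; sub 6 for 5: 2·6^2 + 2·6; = 84; G_4 = 84−1 = 83

ω^2·2 + ω·2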